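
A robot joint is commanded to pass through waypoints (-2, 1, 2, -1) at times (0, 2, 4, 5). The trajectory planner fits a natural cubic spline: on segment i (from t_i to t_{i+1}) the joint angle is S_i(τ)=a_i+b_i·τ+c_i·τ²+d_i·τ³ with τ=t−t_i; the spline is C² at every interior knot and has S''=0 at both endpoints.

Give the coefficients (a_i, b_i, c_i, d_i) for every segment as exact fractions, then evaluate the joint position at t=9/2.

  seg 0: a=-2 b=16/11 c=0 d=1/88
  seg 1: a=1 b=35/22 c=3/44 d=-27/88
  seg 2: a=2 b=-20/11 c=-39/22 d=13/22
S(9/2) = 127/176

Δ: Δ0=3/2, Δ1=1/2, Δ2=-3
row 1: diag=8, rhs=-6; c'=1/4, d'=-3/4
row 2: denom=6−2·1/4=11/2; d'=(-21−2·-3/4)/(11/2)=-39/11
back: M2=-39/11
back: M1=-3/4−1/4·-39/11=3/22
M: M0=0, M1=3/22, M2=-39/11, M3=0
seg 0: a=-2, c=M0/2=0, d=(M1−M0)/(6·2)=1/88, b=Δ0−h0·(2M0+M1)/6=16/11
seg 1: a=1, c=M1/2=3/44, d=(M2−M1)/(6·2)=-27/88, b=Δ1−h1·(2M1+M2)/6=35/22
seg 2: a=2, c=M2/2=-39/22, d=(M3−M2)/(6·1)=13/22, b=Δ2−h2·(2M2+M3)/6=-20/11
t_q=9/2 → seg 2, τ=1/2; S=2+-20/11·τ+-39/22·τ²+13/22·τ³=127/176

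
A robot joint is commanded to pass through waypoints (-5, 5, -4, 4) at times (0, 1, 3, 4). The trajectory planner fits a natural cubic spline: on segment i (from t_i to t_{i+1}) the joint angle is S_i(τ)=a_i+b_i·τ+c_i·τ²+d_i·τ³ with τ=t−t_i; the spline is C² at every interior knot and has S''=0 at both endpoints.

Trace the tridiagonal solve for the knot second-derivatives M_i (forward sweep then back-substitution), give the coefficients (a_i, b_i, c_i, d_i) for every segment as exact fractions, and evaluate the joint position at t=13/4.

  seg 0: a=-5 b=27/2 c=0 d=-7/2
  seg 1: a=5 b=3 c=-21/2 d=27/8
  seg 2: a=-4 b=3/2 c=39/4 d=-13/4
S(13/4) = -785/256

Δ: Δ0=10, Δ1=-9/2, Δ2=8
row 1: diag=6, rhs=-87; c'=1/3, d'=-29/2
row 2: denom=6−2·1/3=16/3; d'=(75−2·-29/2)/(16/3)=39/2
back: M2=39/2
back: M1=-29/2−1/3·39/2=-21
M: M0=0, M1=-21, M2=39/2, M3=0
seg 0: a=-5, c=M0/2=0, d=(M1−M0)/(6·1)=-7/2, b=Δ0−h0·(2M0+M1)/6=27/2
seg 1: a=5, c=M1/2=-21/2, d=(M2−M1)/(6·2)=27/8, b=Δ1−h1·(2M1+M2)/6=3
seg 2: a=-4, c=M2/2=39/4, d=(M3−M2)/(6·1)=-13/4, b=Δ2−h2·(2M2+M3)/6=3/2
t_q=13/4 → seg 2, τ=1/4; S=-4+3/2·τ+39/4·τ²+-13/4·τ³=-785/256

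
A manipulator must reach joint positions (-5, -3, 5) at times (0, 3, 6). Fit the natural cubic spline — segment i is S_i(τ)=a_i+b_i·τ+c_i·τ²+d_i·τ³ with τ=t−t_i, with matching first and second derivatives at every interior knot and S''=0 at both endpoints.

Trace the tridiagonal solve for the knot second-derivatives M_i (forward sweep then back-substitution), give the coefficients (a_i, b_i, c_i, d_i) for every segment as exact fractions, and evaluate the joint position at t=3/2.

  seg 0: a=-5 b=1/6 c=0 d=1/18
  seg 1: a=-3 b=5/3 c=1/2 d=-1/18
S(3/2) = -73/16

Δ: Δ0=2/3, Δ1=8/3
row 1: diag=12, rhs=12; c'=1/4, d'=1
back: M1=1
M: M0=0, M1=1, M2=0
seg 0: a=-5, c=M0/2=0, d=(M1−M0)/(6·3)=1/18, b=Δ0−h0·(2M0+M1)/6=1/6
seg 1: a=-3, c=M1/2=1/2, d=(M2−M1)/(6·3)=-1/18, b=Δ1−h1·(2M1+M2)/6=5/3
t_q=3/2 → seg 0, τ=3/2; S=-5+1/6·τ+0·τ²+1/18·τ³=-73/16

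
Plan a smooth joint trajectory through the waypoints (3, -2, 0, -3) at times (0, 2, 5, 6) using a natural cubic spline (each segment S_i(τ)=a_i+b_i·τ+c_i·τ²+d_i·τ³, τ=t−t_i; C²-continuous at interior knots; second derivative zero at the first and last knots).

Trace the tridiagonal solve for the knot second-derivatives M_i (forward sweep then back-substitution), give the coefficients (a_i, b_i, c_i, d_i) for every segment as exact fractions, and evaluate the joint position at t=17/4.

Δ: Δ0=-5/2, Δ1=2/3, Δ2=-3
row 1: diag=10, rhs=19; c'=3/10, d'=19/10
row 2: denom=8−3·3/10=71/10; d'=(-22−3·19/10)/(71/10)=-277/71
back: M2=-277/71
back: M1=19/10−3/10·-277/71=218/71
M: M0=0, M1=218/71, M2=-277/71, M3=0
seg 0: a=3, c=M0/2=0, d=(M1−M0)/(6·2)=109/426, b=Δ0−h0·(2M0+M1)/6=-1501/426
seg 1: a=-2, c=M1/2=109/71, d=(M2−M1)/(6·3)=-55/142, b=Δ1−h1·(2M1+M2)/6=-193/426
seg 2: a=0, c=M2/2=-277/142, d=(M3−M2)/(6·1)=277/426, b=Δ2−h2·(2M2+M3)/6=-362/213
t_q=17/4 → seg 1, τ=9/4; S=-2+-193/426·τ+109/71·τ²+-55/142·τ³=3097/9088

  seg 0: a=3 b=-1501/426 c=0 d=109/426
  seg 1: a=-2 b=-193/426 c=109/71 d=-55/142
  seg 2: a=0 b=-362/213 c=-277/142 d=277/426
S(17/4) = 3097/9088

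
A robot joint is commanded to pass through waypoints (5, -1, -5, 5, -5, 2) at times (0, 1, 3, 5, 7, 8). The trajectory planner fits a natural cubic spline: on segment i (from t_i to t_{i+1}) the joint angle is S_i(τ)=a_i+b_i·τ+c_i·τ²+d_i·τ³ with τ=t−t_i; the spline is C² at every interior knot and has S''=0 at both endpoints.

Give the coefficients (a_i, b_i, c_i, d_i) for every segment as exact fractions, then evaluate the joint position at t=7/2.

  seg 0: a=5 b=-1389/224 c=0 d=45/224
  seg 1: a=-1 b=-627/112 c=135/224 d=67/112
  seg 2: a=-5 b=447/112 c=939/224 d=-59/32
  seg 3: a=5 b=-153/112 c=-1539/224 d=283/112
  seg 4: a=-5 b=165/112 c=1857/224 d=-619/224
S(7/2) = -3919/1792

Δ: Δ0=-6, Δ1=-2, Δ2=5, Δ3=-5, Δ4=7
row 1: diag=6, rhs=24; c'=1/3, d'=4
row 2: denom=8−2·1/3=22/3; d'=(42−2·4)/(22/3)=51/11
row 3: denom=8−2·3/11=82/11; d'=(-60−2·51/11)/(82/11)=-381/41
row 4: denom=6−2·11/41=224/41; d'=(72−2·-381/41)/(224/41)=1857/112
back: M4=1857/112
back: M3=-381/41−11/41·1857/112=-1539/112
back: M2=51/11−3/11·-1539/112=939/112
back: M1=4−1/3·939/112=135/112
M: M0=0, M1=135/112, M2=939/112, M3=-1539/112, M4=1857/112, M5=0
seg 0: a=5, c=M0/2=0, d=(M1−M0)/(6·1)=45/224, b=Δ0−h0·(2M0+M1)/6=-1389/224
seg 1: a=-1, c=M1/2=135/224, d=(M2−M1)/(6·2)=67/112, b=Δ1−h1·(2M1+M2)/6=-627/112
seg 2: a=-5, c=M2/2=939/224, d=(M3−M2)/(6·2)=-59/32, b=Δ2−h2·(2M2+M3)/6=447/112
seg 3: a=5, c=M3/2=-1539/224, d=(M4−M3)/(6·2)=283/112, b=Δ3−h3·(2M3+M4)/6=-153/112
seg 4: a=-5, c=M4/2=1857/224, d=(M5−M4)/(6·1)=-619/224, b=Δ4−h4·(2M4+M5)/6=165/112
t_q=7/2 → seg 2, τ=1/2; S=-5+447/112·τ+939/224·τ²+-59/32·τ³=-3919/1792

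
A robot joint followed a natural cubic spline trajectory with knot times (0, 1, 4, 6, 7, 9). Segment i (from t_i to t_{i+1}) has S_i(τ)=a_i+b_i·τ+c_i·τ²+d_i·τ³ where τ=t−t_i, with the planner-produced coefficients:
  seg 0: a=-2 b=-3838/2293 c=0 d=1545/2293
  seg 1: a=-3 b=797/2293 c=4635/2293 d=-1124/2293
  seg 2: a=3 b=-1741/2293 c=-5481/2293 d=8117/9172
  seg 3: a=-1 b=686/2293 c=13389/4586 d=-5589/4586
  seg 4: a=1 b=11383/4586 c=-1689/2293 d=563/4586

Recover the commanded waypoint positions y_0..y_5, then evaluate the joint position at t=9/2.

y_0=-2 y_1=-3 y_2=3 y_3=-1 y_4=1 y_5=4
S(9/2) = 156541/73376

y_0 = S_0(0) = a_0 = -2
y_1 = S_1(0) = a_1 = -3
y_2 = S_2(0) = a_2 = 3
y_3 = S_3(0) = a_3 = -1
y_4 = S_4(0) = a_4 = 1
y_5 = S_4(2) = 4
t_q=9/2 is in segment 2 (τ=1/2); S_2(τ)=156541/73376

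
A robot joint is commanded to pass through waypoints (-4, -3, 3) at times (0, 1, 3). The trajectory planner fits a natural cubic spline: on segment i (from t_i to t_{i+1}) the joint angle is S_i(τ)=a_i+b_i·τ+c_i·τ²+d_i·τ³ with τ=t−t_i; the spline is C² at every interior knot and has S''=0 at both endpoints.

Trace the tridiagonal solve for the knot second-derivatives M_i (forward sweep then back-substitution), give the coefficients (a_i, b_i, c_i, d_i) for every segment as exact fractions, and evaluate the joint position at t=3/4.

Δ: Δ0=1, Δ1=3
row 1: diag=6, rhs=12; c'=1/3, d'=2
back: M1=2
M: M0=0, M1=2, M2=0
seg 0: a=-4, c=M0/2=0, d=(M1−M0)/(6·1)=1/3, b=Δ0−h0·(2M0+M1)/6=2/3
seg 1: a=-3, c=M1/2=1, d=(M2−M1)/(6·2)=-1/6, b=Δ1−h1·(2M1+M2)/6=5/3
t_q=3/4 → seg 0, τ=3/4; S=-4+2/3·τ+0·τ²+1/3·τ³=-215/64

  seg 0: a=-4 b=2/3 c=0 d=1/3
  seg 1: a=-3 b=5/3 c=1 d=-1/6
S(3/4) = -215/64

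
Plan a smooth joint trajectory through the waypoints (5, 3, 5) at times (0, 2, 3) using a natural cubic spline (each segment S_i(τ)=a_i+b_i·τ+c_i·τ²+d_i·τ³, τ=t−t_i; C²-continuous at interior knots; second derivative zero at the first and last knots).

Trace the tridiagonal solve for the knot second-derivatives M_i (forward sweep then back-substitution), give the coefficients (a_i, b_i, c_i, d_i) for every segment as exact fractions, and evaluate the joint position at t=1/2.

Δ: Δ0=-1, Δ1=2
row 1: diag=6, rhs=18; c'=1/6, d'=3
back: M1=3
M: M0=0, M1=3, M2=0
seg 0: a=5, c=M0/2=0, d=(M1−M0)/(6·2)=1/4, b=Δ0−h0·(2M0+M1)/6=-2
seg 1: a=3, c=M1/2=3/2, d=(M2−M1)/(6·1)=-1/2, b=Δ1−h1·(2M1+M2)/6=1
t_q=1/2 → seg 0, τ=1/2; S=5+-2·τ+0·τ²+1/4·τ³=129/32

  seg 0: a=5 b=-2 c=0 d=1/4
  seg 1: a=3 b=1 c=3/2 d=-1/2
S(1/2) = 129/32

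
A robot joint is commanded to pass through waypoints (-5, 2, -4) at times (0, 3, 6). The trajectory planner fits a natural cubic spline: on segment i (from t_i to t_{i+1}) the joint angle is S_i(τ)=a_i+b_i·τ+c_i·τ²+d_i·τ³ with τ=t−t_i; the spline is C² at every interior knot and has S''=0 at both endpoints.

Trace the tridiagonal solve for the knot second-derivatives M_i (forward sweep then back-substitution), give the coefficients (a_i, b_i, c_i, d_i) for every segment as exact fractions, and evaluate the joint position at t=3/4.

  seg 0: a=-5 b=41/12 c=0 d=-13/108
  seg 1: a=2 b=1/6 c=-13/12 d=13/108
S(3/4) = -637/256

Δ: Δ0=7/3, Δ1=-2
row 1: diag=12, rhs=-26; c'=1/4, d'=-13/6
back: M1=-13/6
M: M0=0, M1=-13/6, M2=0
seg 0: a=-5, c=M0/2=0, d=(M1−M0)/(6·3)=-13/108, b=Δ0−h0·(2M0+M1)/6=41/12
seg 1: a=2, c=M1/2=-13/12, d=(M2−M1)/(6·3)=13/108, b=Δ1−h1·(2M1+M2)/6=1/6
t_q=3/4 → seg 0, τ=3/4; S=-5+41/12·τ+0·τ²+-13/108·τ³=-637/256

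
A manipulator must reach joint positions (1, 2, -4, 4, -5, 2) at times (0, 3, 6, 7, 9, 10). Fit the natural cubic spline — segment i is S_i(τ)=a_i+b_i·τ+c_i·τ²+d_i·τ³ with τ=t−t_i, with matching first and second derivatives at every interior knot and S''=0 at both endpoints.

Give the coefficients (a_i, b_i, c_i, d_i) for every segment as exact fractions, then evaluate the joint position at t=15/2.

  seg 0: a=1 b=802/339 c=0 d=-689/3051
  seg 1: a=2 b=-1265/339 c=-689/339 d=2654/3051
  seg 2: a=-4 b=2563/339 c=655/113 d=-1816/339
  seg 3: a=4 b=1045/339 c=-1161/113 d=8791/2712
  seg 4: a=-5 b=599/678 c=4147/452 d=-4147/1356
S(15/2) = 24429/7232

Δ: Δ0=1/3, Δ1=-2, Δ2=8, Δ3=-9/2, Δ4=7
row 1: diag=12, rhs=-14; c'=1/4, d'=-7/6
row 2: denom=8−3·1/4=29/4; d'=(60−3·-7/6)/(29/4)=254/29
row 3: denom=6−1·4/29=170/29; d'=(-75−1·254/29)/(170/29)=-2429/170
row 4: denom=6−2·29/85=452/85; d'=(69−2·-2429/170)/(452/85)=4147/226
back: M4=4147/226
back: M3=-2429/170−29/85·4147/226=-2322/113
back: M2=254/29−4/29·-2322/113=1310/113
back: M1=-7/6−1/4·1310/113=-1378/339
M: M0=0, M1=-1378/339, M2=1310/113, M3=-2322/113, M4=4147/226, M5=0
seg 0: a=1, c=M0/2=0, d=(M1−M0)/(6·3)=-689/3051, b=Δ0−h0·(2M0+M1)/6=802/339
seg 1: a=2, c=M1/2=-689/339, d=(M2−M1)/(6·3)=2654/3051, b=Δ1−h1·(2M1+M2)/6=-1265/339
seg 2: a=-4, c=M2/2=655/113, d=(M3−M2)/(6·1)=-1816/339, b=Δ2−h2·(2M2+M3)/6=2563/339
seg 3: a=4, c=M3/2=-1161/113, d=(M4−M3)/(6·2)=8791/2712, b=Δ3−h3·(2M3+M4)/6=1045/339
seg 4: a=-5, c=M4/2=4147/452, d=(M5−M4)/(6·1)=-4147/1356, b=Δ4−h4·(2M4+M5)/6=599/678
t_q=15/2 → seg 3, τ=1/2; S=4+1045/339·τ+-1161/113·τ²+8791/2712·τ³=24429/7232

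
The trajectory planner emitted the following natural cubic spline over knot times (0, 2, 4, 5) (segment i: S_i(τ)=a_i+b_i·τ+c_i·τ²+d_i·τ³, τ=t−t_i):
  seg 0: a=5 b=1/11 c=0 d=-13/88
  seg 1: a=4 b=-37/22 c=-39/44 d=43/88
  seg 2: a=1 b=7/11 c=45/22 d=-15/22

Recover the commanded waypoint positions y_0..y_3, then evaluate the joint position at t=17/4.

y_0 = S_0(0) = a_0 = 5
y_1 = S_1(0) = a_1 = 4
y_2 = S_2(0) = a_2 = 1
y_3 = S_2(1) = 3
t_q=17/4 is in segment 2 (τ=1/4); S_2(τ)=1797/1408

y_0=5 y_1=4 y_2=1 y_3=3
S(17/4) = 1797/1408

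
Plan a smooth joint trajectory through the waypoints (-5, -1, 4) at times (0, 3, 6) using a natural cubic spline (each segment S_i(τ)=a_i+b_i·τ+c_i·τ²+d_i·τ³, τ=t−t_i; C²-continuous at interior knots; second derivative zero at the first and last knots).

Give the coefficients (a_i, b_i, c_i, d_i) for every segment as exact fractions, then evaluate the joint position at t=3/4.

Δ: Δ0=4/3, Δ1=5/3
row 1: diag=12, rhs=2; c'=1/4, d'=1/6
back: M1=1/6
M: M0=0, M1=1/6, M2=0
seg 0: a=-5, c=M0/2=0, d=(M1−M0)/(6·3)=1/108, b=Δ0−h0·(2M0+M1)/6=5/4
seg 1: a=-1, c=M1/2=1/12, d=(M2−M1)/(6·3)=-1/108, b=Δ1−h1·(2M1+M2)/6=3/2
t_q=3/4 → seg 0, τ=3/4; S=-5+5/4·τ+0·τ²+1/108·τ³=-1039/256

  seg 0: a=-5 b=5/4 c=0 d=1/108
  seg 1: a=-1 b=3/2 c=1/12 d=-1/108
S(3/4) = -1039/256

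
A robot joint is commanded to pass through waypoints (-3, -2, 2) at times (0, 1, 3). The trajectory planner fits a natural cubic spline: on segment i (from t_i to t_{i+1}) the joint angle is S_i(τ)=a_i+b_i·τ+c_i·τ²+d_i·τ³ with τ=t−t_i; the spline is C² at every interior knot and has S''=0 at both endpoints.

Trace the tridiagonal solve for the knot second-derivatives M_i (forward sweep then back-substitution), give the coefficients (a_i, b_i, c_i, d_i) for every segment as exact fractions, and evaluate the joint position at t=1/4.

Δ: Δ0=1, Δ1=2
row 1: diag=6, rhs=6; c'=1/3, d'=1
back: M1=1
M: M0=0, M1=1, M2=0
seg 0: a=-3, c=M0/2=0, d=(M1−M0)/(6·1)=1/6, b=Δ0−h0·(2M0+M1)/6=5/6
seg 1: a=-2, c=M1/2=1/2, d=(M2−M1)/(6·2)=-1/12, b=Δ1−h1·(2M1+M2)/6=4/3
t_q=1/4 → seg 0, τ=1/4; S=-3+5/6·τ+0·τ²+1/6·τ³=-357/128

  seg 0: a=-3 b=5/6 c=0 d=1/6
  seg 1: a=-2 b=4/3 c=1/2 d=-1/12
S(1/4) = -357/128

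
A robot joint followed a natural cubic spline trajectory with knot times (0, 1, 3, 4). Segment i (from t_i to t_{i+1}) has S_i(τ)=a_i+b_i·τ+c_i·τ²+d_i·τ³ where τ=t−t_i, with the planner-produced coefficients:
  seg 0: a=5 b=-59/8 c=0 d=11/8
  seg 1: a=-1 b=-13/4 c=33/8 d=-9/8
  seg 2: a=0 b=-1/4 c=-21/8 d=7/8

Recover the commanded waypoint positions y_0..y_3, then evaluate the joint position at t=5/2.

y_0=5 y_1=-1 y_2=0 y_3=-2
S(5/2) = -25/64

y_0 = S_0(0) = a_0 = 5
y_1 = S_1(0) = a_1 = -1
y_2 = S_2(0) = a_2 = 0
y_3 = S_2(1) = -2
t_q=5/2 is in segment 1 (τ=3/2); S_1(τ)=-25/64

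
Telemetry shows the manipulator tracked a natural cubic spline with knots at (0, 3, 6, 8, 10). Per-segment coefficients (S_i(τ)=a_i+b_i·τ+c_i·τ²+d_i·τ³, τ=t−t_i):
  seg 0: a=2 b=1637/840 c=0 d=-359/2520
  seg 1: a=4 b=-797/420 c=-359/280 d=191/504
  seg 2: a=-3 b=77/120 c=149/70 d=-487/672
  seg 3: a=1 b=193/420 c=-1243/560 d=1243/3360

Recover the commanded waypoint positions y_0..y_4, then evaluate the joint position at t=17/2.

y_0 = S_0(0) = a_0 = 2
y_1 = S_1(0) = a_1 = 4
y_2 = S_2(0) = a_2 = -3
y_3 = S_3(0) = a_3 = 1
y_4 = S_3(2) = -4
t_q=17/2 is in segment 3 (τ=1/2); S_3(τ)=923/1280

y_0=2 y_1=4 y_2=-3 y_3=1 y_4=-4
S(17/2) = 923/1280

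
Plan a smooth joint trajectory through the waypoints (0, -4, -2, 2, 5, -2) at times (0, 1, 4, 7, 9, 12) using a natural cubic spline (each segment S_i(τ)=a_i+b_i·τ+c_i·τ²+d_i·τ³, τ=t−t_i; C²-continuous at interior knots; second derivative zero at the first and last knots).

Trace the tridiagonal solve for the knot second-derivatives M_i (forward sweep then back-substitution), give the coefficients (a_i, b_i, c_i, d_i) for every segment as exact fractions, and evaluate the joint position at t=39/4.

  seg 0: a=0 b=-737/159 c=0 d=101/159
  seg 1: a=-4 b=-434/159 c=101/53 d=-41/159
  seg 2: a=-2 b=277/159 c=-22/53 d=133/1431
  seg 3: a=2 b=280/159 c=67/159 d=-117/424
  seg 4: a=5 b=43/318 c=-785/636 d=785/5724
S(39/4) = 60581/13568

Δ: Δ0=-4, Δ1=2/3, Δ2=4/3, Δ3=3/2, Δ4=-7/3
row 1: diag=8, rhs=28; c'=3/8, d'=7/2
row 2: denom=12−3·3/8=87/8; d'=(4−3·7/2)/(87/8)=-52/87
row 3: denom=10−3·8/29=266/29; d'=(1−3·-52/87)/(266/29)=81/266
row 4: denom=10−2·29/133=1272/133; d'=(-23−2·81/266)/(1272/133)=-785/318
back: M4=-785/318
back: M3=81/266−29/133·-785/318=134/159
back: M2=-52/87−8/29·134/159=-44/53
back: M1=7/2−3/8·-44/53=202/53
M: M0=0, M1=202/53, M2=-44/53, M3=134/159, M4=-785/318, M5=0
seg 0: a=0, c=M0/2=0, d=(M1−M0)/(6·1)=101/159, b=Δ0−h0·(2M0+M1)/6=-737/159
seg 1: a=-4, c=M1/2=101/53, d=(M2−M1)/(6·3)=-41/159, b=Δ1−h1·(2M1+M2)/6=-434/159
seg 2: a=-2, c=M2/2=-22/53, d=(M3−M2)/(6·3)=133/1431, b=Δ2−h2·(2M2+M3)/6=277/159
seg 3: a=2, c=M3/2=67/159, d=(M4−M3)/(6·2)=-117/424, b=Δ3−h3·(2M3+M4)/6=280/159
seg 4: a=5, c=M4/2=-785/636, d=(M5−M4)/(6·3)=785/5724, b=Δ4−h4·(2M4+M5)/6=43/318
t_q=39/4 → seg 4, τ=3/4; S=5+43/318·τ+-785/636·τ²+785/5724·τ³=60581/13568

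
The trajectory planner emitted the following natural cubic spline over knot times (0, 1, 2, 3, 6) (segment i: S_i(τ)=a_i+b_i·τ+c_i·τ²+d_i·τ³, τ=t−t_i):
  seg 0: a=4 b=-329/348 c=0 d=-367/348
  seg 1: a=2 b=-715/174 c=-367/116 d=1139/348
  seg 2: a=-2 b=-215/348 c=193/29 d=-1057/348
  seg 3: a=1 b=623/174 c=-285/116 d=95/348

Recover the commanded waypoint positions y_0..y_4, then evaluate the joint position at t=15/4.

y_0 = S_0(0) = a_0 = 4
y_1 = S_1(0) = a_1 = 2
y_2 = S_2(0) = a_2 = -2
y_3 = S_3(0) = a_3 = 1
y_4 = S_3(3) = -3
t_q=15/4 is in segment 3 (τ=3/4); S_3(τ)=17955/7424

y_0=4 y_1=2 y_2=-2 y_3=1 y_4=-3
S(15/4) = 17955/7424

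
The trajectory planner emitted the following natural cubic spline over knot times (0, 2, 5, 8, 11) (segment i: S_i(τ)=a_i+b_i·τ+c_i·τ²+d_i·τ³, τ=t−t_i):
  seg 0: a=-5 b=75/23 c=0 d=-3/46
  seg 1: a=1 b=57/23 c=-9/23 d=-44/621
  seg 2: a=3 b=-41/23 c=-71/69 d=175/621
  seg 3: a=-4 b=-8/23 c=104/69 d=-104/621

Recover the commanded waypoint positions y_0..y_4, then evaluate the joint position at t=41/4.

y_0 = S_0(0) = a_0 = -5
y_1 = S_1(0) = a_1 = 1
y_2 = S_2(0) = a_2 = 3
y_3 = S_3(0) = a_3 = -4
y_4 = S_3(3) = 4
t_q=41/4 is in segment 3 (τ=9/4); S_3(τ)=173/184

y_0=-5 y_1=1 y_2=3 y_3=-4 y_4=4
S(41/4) = 173/184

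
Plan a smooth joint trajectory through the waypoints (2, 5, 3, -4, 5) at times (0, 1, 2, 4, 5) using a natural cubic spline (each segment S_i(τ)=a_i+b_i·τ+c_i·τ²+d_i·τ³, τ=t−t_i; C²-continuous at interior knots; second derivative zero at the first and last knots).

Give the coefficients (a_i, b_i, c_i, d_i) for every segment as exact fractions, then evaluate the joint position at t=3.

Δ: Δ0=3, Δ1=-2, Δ2=-7/2, Δ3=9
row 1: diag=4, rhs=-30; c'=1/4, d'=-15/2
row 2: denom=6−1·1/4=23/4; d'=(-9−1·-15/2)/(23/4)=-6/23
row 3: denom=6−2·8/23=122/23; d'=(75−2·-6/23)/(122/23)=1737/122
back: M3=1737/122
back: M2=-6/23−8/23·1737/122=-318/61
back: M1=-15/2−1/4·-318/61=-378/61
M: M0=0, M1=-378/61, M2=-318/61, M3=1737/122, M4=0
seg 0: a=2, c=M0/2=0, d=(M1−M0)/(6·1)=-63/61, b=Δ0−h0·(2M0+M1)/6=246/61
seg 1: a=5, c=M1/2=-189/61, d=(M2−M1)/(6·1)=10/61, b=Δ1−h1·(2M1+M2)/6=57/61
seg 2: a=3, c=M2/2=-159/61, d=(M3−M2)/(6·2)=791/488, b=Δ2−h2·(2M2+M3)/6=-291/61
seg 3: a=-4, c=M3/2=1737/244, d=(M4−M3)/(6·1)=-579/244, b=Δ3−h3·(2M3+M4)/6=519/122
t_q=3 → seg 2, τ=1; S=3+-291/61·τ+-159/61·τ²+791/488·τ³=-1345/488

  seg 0: a=2 b=246/61 c=0 d=-63/61
  seg 1: a=5 b=57/61 c=-189/61 d=10/61
  seg 2: a=3 b=-291/61 c=-159/61 d=791/488
  seg 3: a=-4 b=519/122 c=1737/244 d=-579/244
S(3) = -1345/488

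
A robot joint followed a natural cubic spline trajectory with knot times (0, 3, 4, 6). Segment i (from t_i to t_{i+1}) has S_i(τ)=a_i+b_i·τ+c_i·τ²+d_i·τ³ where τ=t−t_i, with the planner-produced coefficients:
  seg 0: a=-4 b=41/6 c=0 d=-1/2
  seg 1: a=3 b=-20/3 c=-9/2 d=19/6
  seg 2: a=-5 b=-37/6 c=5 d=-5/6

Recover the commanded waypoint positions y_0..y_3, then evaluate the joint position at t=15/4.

y_0=-4 y_1=3 y_2=-5 y_3=-4
S(15/4) = -409/128

y_0 = S_0(0) = a_0 = -4
y_1 = S_1(0) = a_1 = 3
y_2 = S_2(0) = a_2 = -5
y_3 = S_2(2) = -4
t_q=15/4 is in segment 1 (τ=3/4); S_1(τ)=-409/128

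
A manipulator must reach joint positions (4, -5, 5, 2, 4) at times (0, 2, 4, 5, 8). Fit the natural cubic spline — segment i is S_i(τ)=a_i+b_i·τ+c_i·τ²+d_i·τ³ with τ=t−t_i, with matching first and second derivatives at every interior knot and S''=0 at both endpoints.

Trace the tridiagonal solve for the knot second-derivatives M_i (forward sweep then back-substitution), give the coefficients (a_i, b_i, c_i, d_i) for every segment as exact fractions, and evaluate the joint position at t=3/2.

Δ: Δ0=-9/2, Δ1=5, Δ2=-3, Δ3=2/3
row 1: diag=8, rhs=57; c'=1/4, d'=57/8
row 2: denom=6−2·1/4=11/2; d'=(-48−2·57/8)/(11/2)=-249/22
row 3: denom=8−1·2/11=86/11; d'=(22−1·-249/22)/(86/11)=733/172
back: M3=733/172
back: M2=-249/22−2/11·733/172=-520/43
back: M1=57/8−1/4·-520/43=3491/344
M: M0=0, M1=3491/344, M2=-520/43, M3=733/172, M4=0
seg 0: a=4, c=M0/2=0, d=(M1−M0)/(6·2)=3491/4128, b=Δ0−h0·(2M0+M1)/6=-8135/1032
seg 1: a=-5, c=M1/2=3491/688, d=(M2−M1)/(6·2)=-7651/4128, b=Δ1−h1·(2M1+M2)/6=1169/516
seg 2: a=5, c=M2/2=-260/43, d=(M3−M2)/(6·1)=2813/1032, b=Δ2−h2·(2M2+M3)/6=331/1032
seg 3: a=2, c=M3/2=733/344, d=(M4−M3)/(6·3)=-733/3096, b=Δ3−h3·(2M3+M4)/6=-1855/516
t_q=3/2 → seg 0, τ=3/2; S=4+-8135/1032·τ+0·τ²+3491/4128·τ³=-54709/11008

  seg 0: a=4 b=-8135/1032 c=0 d=3491/4128
  seg 1: a=-5 b=1169/516 c=3491/688 d=-7651/4128
  seg 2: a=5 b=331/1032 c=-260/43 d=2813/1032
  seg 3: a=2 b=-1855/516 c=733/344 d=-733/3096
S(3/2) = -54709/11008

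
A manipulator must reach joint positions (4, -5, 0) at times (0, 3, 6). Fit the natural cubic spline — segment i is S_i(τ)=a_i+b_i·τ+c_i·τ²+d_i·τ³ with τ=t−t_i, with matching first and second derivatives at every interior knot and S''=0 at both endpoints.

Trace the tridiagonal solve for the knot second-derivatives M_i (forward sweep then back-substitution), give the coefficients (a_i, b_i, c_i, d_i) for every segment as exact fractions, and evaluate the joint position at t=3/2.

  seg 0: a=4 b=-25/6 c=0 d=7/54
  seg 1: a=-5 b=-2/3 c=7/6 d=-7/54
S(3/2) = -29/16

Δ: Δ0=-3, Δ1=5/3
row 1: diag=12, rhs=28; c'=1/4, d'=7/3
back: M1=7/3
M: M0=0, M1=7/3, M2=0
seg 0: a=4, c=M0/2=0, d=(M1−M0)/(6·3)=7/54, b=Δ0−h0·(2M0+M1)/6=-25/6
seg 1: a=-5, c=M1/2=7/6, d=(M2−M1)/(6·3)=-7/54, b=Δ1−h1·(2M1+M2)/6=-2/3
t_q=3/2 → seg 0, τ=3/2; S=4+-25/6·τ+0·τ²+7/54·τ³=-29/16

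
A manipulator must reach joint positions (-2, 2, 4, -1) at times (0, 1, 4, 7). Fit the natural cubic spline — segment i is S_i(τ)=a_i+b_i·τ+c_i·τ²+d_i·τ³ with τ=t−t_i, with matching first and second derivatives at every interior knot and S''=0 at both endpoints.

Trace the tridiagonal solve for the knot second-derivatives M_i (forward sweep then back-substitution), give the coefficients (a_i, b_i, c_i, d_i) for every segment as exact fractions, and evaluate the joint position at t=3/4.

Δ: Δ0=4, Δ1=2/3, Δ2=-5/3
row 1: diag=8, rhs=-20; c'=3/8, d'=-5/2
row 2: denom=12−3·3/8=87/8; d'=(-14−3·-5/2)/(87/8)=-52/87
back: M2=-52/87
back: M1=-5/2−3/8·-52/87=-66/29
M: M0=0, M1=-66/29, M2=-52/87, M3=0
seg 0: a=-2, c=M0/2=0, d=(M1−M0)/(6·1)=-11/29, b=Δ0−h0·(2M0+M1)/6=127/29
seg 1: a=2, c=M1/2=-33/29, d=(M2−M1)/(6·3)=73/783, b=Δ1−h1·(2M1+M2)/6=94/29
seg 2: a=4, c=M2/2=-26/87, d=(M3−M2)/(6·3)=26/783, b=Δ2−h2·(2M2+M3)/6=-31/29
t_q=3/4 → seg 0, τ=3/4; S=-2+127/29·τ+0·τ²+-11/29·τ³=2087/1856

  seg 0: a=-2 b=127/29 c=0 d=-11/29
  seg 1: a=2 b=94/29 c=-33/29 d=73/783
  seg 2: a=4 b=-31/29 c=-26/87 d=26/783
S(3/4) = 2087/1856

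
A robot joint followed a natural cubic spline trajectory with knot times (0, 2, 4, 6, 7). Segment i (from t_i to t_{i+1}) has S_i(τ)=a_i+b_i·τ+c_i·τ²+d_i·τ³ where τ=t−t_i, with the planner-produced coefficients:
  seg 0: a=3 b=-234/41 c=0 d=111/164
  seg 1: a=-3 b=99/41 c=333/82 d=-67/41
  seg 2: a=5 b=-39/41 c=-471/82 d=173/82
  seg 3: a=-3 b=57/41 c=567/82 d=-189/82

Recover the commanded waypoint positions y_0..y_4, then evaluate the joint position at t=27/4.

y_0=3 y_1=-3 y_2=5 y_3=-3 y_4=3
S(27/4) = 5037/5248

y_0 = S_0(0) = a_0 = 3
y_1 = S_1(0) = a_1 = -3
y_2 = S_2(0) = a_2 = 5
y_3 = S_3(0) = a_3 = -3
y_4 = S_3(1) = 3
t_q=27/4 is in segment 3 (τ=3/4); S_3(τ)=5037/5248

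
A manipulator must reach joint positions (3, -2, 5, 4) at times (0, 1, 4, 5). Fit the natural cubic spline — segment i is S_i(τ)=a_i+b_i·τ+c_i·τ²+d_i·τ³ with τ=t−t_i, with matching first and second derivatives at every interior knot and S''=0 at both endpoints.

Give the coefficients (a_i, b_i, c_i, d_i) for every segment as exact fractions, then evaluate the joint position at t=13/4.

Δ: Δ0=-5, Δ1=7/3, Δ2=-1
row 1: diag=8, rhs=44; c'=3/8, d'=11/2
row 2: denom=8−3·3/8=55/8; d'=(-20−3·11/2)/(55/8)=-292/55
back: M2=-292/55
back: M1=11/2−3/8·-292/55=412/55
M: M0=0, M1=412/55, M2=-292/55, M3=0
seg 0: a=3, c=M0/2=0, d=(M1−M0)/(6·1)=206/165, b=Δ0−h0·(2M0+M1)/6=-1031/165
seg 1: a=-2, c=M1/2=206/55, d=(M2−M1)/(6·3)=-32/45, b=Δ1−h1·(2M1+M2)/6=-413/165
seg 2: a=5, c=M2/2=-146/55, d=(M3−M2)/(6·1)=146/165, b=Δ2−h2·(2M2+M3)/6=127/165
t_q=13/4 → seg 1, τ=9/4; S=-2+-413/165·τ+206/55·τ²+-32/45·τ³=1421/440

  seg 0: a=3 b=-1031/165 c=0 d=206/165
  seg 1: a=-2 b=-413/165 c=206/55 d=-32/45
  seg 2: a=5 b=127/165 c=-146/55 d=146/165
S(13/4) = 1421/440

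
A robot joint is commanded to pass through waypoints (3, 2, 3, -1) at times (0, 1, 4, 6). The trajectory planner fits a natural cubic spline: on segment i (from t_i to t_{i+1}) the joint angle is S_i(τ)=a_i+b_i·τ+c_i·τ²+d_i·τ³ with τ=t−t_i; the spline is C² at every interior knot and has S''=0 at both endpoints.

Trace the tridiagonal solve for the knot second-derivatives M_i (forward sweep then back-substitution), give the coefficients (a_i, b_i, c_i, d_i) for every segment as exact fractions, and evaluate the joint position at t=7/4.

  seg 0: a=3 b=-274/213 c=0 d=61/213
  seg 1: a=2 b=-91/213 c=61/71 d=-43/213
  seg 2: a=3 b=-154/213 c=-68/71 d=34/213
S(7/4) = 9441/4544

Δ: Δ0=-1, Δ1=1/3, Δ2=-2
row 1: diag=8, rhs=8; c'=3/8, d'=1
row 2: denom=10−3·3/8=71/8; d'=(-14−3·1)/(71/8)=-136/71
back: M2=-136/71
back: M1=1−3/8·-136/71=122/71
M: M0=0, M1=122/71, M2=-136/71, M3=0
seg 0: a=3, c=M0/2=0, d=(M1−M0)/(6·1)=61/213, b=Δ0−h0·(2M0+M1)/6=-274/213
seg 1: a=2, c=M1/2=61/71, d=(M2−M1)/(6·3)=-43/213, b=Δ1−h1·(2M1+M2)/6=-91/213
seg 2: a=3, c=M2/2=-68/71, d=(M3−M2)/(6·2)=34/213, b=Δ2−h2·(2M2+M3)/6=-154/213
t_q=7/4 → seg 1, τ=3/4; S=2+-91/213·τ+61/71·τ²+-43/213·τ³=9441/4544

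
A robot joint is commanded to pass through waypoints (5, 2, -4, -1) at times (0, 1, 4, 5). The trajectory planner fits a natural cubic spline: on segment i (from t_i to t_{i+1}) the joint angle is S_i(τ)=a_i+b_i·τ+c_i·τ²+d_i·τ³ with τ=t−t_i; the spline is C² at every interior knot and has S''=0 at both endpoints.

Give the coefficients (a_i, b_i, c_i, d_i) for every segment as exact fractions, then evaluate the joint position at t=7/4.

  seg 0: a=5 b=-158/55 c=0 d=-7/55
  seg 1: a=2 b=-179/55 c=-21/55 d=4/15
  seg 2: a=-4 b=91/55 c=111/55 d=-37/55
S(7/4) = -239/440

Δ: Δ0=-3, Δ1=-2, Δ2=3
row 1: diag=8, rhs=6; c'=3/8, d'=3/4
row 2: denom=8−3·3/8=55/8; d'=(30−3·3/4)/(55/8)=222/55
back: M2=222/55
back: M1=3/4−3/8·222/55=-42/55
M: M0=0, M1=-42/55, M2=222/55, M3=0
seg 0: a=5, c=M0/2=0, d=(M1−M0)/(6·1)=-7/55, b=Δ0−h0·(2M0+M1)/6=-158/55
seg 1: a=2, c=M1/2=-21/55, d=(M2−M1)/(6·3)=4/15, b=Δ1−h1·(2M1+M2)/6=-179/55
seg 2: a=-4, c=M2/2=111/55, d=(M3−M2)/(6·1)=-37/55, b=Δ2−h2·(2M2+M3)/6=91/55
t_q=7/4 → seg 1, τ=3/4; S=2+-179/55·τ+-21/55·τ²+4/15·τ³=-239/440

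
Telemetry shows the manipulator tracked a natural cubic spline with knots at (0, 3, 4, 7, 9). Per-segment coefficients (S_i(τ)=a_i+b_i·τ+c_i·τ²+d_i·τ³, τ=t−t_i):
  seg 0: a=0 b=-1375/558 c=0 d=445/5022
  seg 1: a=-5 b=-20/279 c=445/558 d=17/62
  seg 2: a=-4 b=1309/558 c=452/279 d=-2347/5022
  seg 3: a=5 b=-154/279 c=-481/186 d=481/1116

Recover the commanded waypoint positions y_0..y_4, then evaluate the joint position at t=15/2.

y_0=0 y_1=-5 y_2=-4 y_3=5 y_4=-3
S(15/2) = 12295/2976

y_0 = S_0(0) = a_0 = 0
y_1 = S_1(0) = a_1 = -5
y_2 = S_2(0) = a_2 = -4
y_3 = S_3(0) = a_3 = 5
y_4 = S_3(2) = -3
t_q=15/2 is in segment 3 (τ=1/2); S_3(τ)=12295/2976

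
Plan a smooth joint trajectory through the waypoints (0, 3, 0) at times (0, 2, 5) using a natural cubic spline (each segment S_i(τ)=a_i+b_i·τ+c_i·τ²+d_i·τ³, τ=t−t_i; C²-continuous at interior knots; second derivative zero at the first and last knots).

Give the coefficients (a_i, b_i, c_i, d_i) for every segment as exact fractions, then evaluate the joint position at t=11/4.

  seg 0: a=0 b=2 c=0 d=-1/8
  seg 1: a=3 b=1/2 c=-3/4 d=1/12
S(11/4) = 765/256

Δ: Δ0=3/2, Δ1=-1
row 1: diag=10, rhs=-15; c'=3/10, d'=-3/2
back: M1=-3/2
M: M0=0, M1=-3/2, M2=0
seg 0: a=0, c=M0/2=0, d=(M1−M0)/(6·2)=-1/8, b=Δ0−h0·(2M0+M1)/6=2
seg 1: a=3, c=M1/2=-3/4, d=(M2−M1)/(6·3)=1/12, b=Δ1−h1·(2M1+M2)/6=1/2
t_q=11/4 → seg 1, τ=3/4; S=3+1/2·τ+-3/4·τ²+1/12·τ³=765/256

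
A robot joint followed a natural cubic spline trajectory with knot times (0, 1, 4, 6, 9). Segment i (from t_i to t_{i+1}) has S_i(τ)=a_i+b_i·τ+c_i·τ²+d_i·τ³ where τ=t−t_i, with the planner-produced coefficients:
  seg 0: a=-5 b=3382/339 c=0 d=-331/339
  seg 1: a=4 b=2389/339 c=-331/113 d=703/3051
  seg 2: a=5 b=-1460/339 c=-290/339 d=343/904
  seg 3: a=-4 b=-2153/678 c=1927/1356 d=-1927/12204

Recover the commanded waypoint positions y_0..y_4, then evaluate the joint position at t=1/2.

y_0 = S_0(0) = a_0 = -5
y_1 = S_1(0) = a_1 = 4
y_2 = S_2(0) = a_2 = 5
y_3 = S_3(0) = a_3 = -4
y_4 = S_3(3) = -5
t_q=1/2 is in segment 0 (τ=1/2); S_0(τ)=-121/904

y_0=-5 y_1=4 y_2=5 y_3=-4 y_4=-5
S(1/2) = -121/904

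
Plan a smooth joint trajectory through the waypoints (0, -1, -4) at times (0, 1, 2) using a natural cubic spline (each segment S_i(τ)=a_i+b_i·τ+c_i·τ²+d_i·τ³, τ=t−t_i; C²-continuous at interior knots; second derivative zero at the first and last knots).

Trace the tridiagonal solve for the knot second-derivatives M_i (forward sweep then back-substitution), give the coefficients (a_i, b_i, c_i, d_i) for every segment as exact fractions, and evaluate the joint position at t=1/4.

Δ: Δ0=-1, Δ1=-3
row 1: diag=4, rhs=-12; c'=1/4, d'=-3
back: M1=-3
M: M0=0, M1=-3, M2=0
seg 0: a=0, c=M0/2=0, d=(M1−M0)/(6·1)=-1/2, b=Δ0−h0·(2M0+M1)/6=-1/2
seg 1: a=-1, c=M1/2=-3/2, d=(M2−M1)/(6·1)=1/2, b=Δ1−h1·(2M1+M2)/6=-2
t_q=1/4 → seg 0, τ=1/4; S=0+-1/2·τ+0·τ²+-1/2·τ³=-17/128

  seg 0: a=0 b=-1/2 c=0 d=-1/2
  seg 1: a=-1 b=-2 c=-3/2 d=1/2
S(1/4) = -17/128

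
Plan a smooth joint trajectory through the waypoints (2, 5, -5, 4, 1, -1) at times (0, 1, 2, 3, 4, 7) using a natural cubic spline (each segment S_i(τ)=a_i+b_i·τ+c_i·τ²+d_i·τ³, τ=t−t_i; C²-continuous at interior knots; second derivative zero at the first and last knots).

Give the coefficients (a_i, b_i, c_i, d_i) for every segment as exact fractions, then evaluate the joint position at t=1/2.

Δ: Δ0=3, Δ1=-10, Δ2=9, Δ3=-3, Δ4=-2/3
row 1: diag=4, rhs=-78; c'=1/4, d'=-39/2
row 2: denom=4−1·1/4=15/4; d'=(114−1·-39/2)/(15/4)=178/5
row 3: denom=4−1·4/15=56/15; d'=(-72−1·178/5)/(56/15)=-807/28
row 4: denom=8−1·15/56=433/56; d'=(14−1·-807/28)/(433/56)=2398/433
back: M4=2398/433
back: M3=-807/28−15/56·2398/433=-13122/433
back: M2=178/5−4/15·-13122/433=18914/433
back: M1=-39/2−1/4·18914/433=-13172/433
M: M0=0, M1=-13172/433, M2=18914/433, M3=-13122/433, M4=2398/433, M5=0
seg 0: a=2, c=M0/2=0, d=(M1−M0)/(6·1)=-6586/1299, b=Δ0−h0·(2M0+M1)/6=10483/1299
seg 1: a=5, c=M1/2=-6586/433, d=(M2−M1)/(6·1)=16043/1299, b=Δ1−h1·(2M1+M2)/6=-9275/1299
seg 2: a=-5, c=M2/2=9457/433, d=(M3−M2)/(6·1)=-16018/1299, b=Δ2−h2·(2M2+M3)/6=-662/1299
seg 3: a=4, c=M3/2=-6561/433, d=(M4−M3)/(6·1)=7760/1299, b=Δ3−h3·(2M3+M4)/6=8026/1299
seg 4: a=1, c=M4/2=1199/433, d=(M5−M4)/(6·3)=-1199/3897, b=Δ4−h4·(2M4+M5)/6=-8060/1299
t_q=1/2 → seg 0, τ=1/2; S=2+10483/1299·τ+0·τ²+-6586/1299·τ³=9355/1732

  seg 0: a=2 b=10483/1299 c=0 d=-6586/1299
  seg 1: a=5 b=-9275/1299 c=-6586/433 d=16043/1299
  seg 2: a=-5 b=-662/1299 c=9457/433 d=-16018/1299
  seg 3: a=4 b=8026/1299 c=-6561/433 d=7760/1299
  seg 4: a=1 b=-8060/1299 c=1199/433 d=-1199/3897
S(1/2) = 9355/1732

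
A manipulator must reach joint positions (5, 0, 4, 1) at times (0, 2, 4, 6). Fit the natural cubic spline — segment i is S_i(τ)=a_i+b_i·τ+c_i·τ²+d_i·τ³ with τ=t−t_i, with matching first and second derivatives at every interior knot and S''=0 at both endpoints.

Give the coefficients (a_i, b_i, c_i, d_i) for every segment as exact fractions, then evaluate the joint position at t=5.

  seg 0: a=5 b=-59/15 c=0 d=43/120
  seg 1: a=0 b=11/30 c=43/20 d=-2/3
  seg 2: a=4 b=29/30 c=-37/20 d=37/120
S(5) = 137/40

Δ: Δ0=-5/2, Δ1=2, Δ2=-3/2
row 1: diag=8, rhs=27; c'=1/4, d'=27/8
row 2: denom=8−2·1/4=15/2; d'=(-21−2·27/8)/(15/2)=-37/10
back: M2=-37/10
back: M1=27/8−1/4·-37/10=43/10
M: M0=0, M1=43/10, M2=-37/10, M3=0
seg 0: a=5, c=M0/2=0, d=(M1−M0)/(6·2)=43/120, b=Δ0−h0·(2M0+M1)/6=-59/15
seg 1: a=0, c=M1/2=43/20, d=(M2−M1)/(6·2)=-2/3, b=Δ1−h1·(2M1+M2)/6=11/30
seg 2: a=4, c=M2/2=-37/20, d=(M3−M2)/(6·2)=37/120, b=Δ2−h2·(2M2+M3)/6=29/30
t_q=5 → seg 2, τ=1; S=4+29/30·τ+-37/20·τ²+37/120·τ³=137/40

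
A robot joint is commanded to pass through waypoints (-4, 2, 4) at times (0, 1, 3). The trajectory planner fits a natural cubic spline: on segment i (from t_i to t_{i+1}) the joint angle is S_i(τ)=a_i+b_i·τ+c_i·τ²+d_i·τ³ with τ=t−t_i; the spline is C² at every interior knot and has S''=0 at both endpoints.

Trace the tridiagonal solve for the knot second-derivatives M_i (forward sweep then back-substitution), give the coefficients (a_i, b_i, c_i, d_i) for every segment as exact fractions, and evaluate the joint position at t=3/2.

Δ: Δ0=6, Δ1=1
row 1: diag=6, rhs=-30; c'=1/3, d'=-5
back: M1=-5
M: M0=0, M1=-5, M2=0
seg 0: a=-4, c=M0/2=0, d=(M1−M0)/(6·1)=-5/6, b=Δ0−h0·(2M0+M1)/6=41/6
seg 1: a=2, c=M1/2=-5/2, d=(M2−M1)/(6·2)=5/12, b=Δ1−h1·(2M1+M2)/6=13/3
t_q=3/2 → seg 1, τ=1/2; S=2+13/3·τ+-5/2·τ²+5/12·τ³=115/32

  seg 0: a=-4 b=41/6 c=0 d=-5/6
  seg 1: a=2 b=13/3 c=-5/2 d=5/12
S(3/2) = 115/32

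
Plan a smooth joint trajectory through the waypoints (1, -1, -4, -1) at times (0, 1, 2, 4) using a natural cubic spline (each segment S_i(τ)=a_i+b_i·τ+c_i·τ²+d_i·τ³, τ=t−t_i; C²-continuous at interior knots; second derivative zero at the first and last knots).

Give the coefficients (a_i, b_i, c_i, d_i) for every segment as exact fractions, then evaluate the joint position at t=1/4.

Δ: Δ0=-2, Δ1=-3, Δ2=3/2
row 1: diag=4, rhs=-6; c'=1/4, d'=-3/2
row 2: denom=6−1·1/4=23/4; d'=(27−1·-3/2)/(23/4)=114/23
back: M2=114/23
back: M1=-3/2−1/4·114/23=-63/23
M: M0=0, M1=-63/23, M2=114/23, M3=0
seg 0: a=1, c=M0/2=0, d=(M1−M0)/(6·1)=-21/46, b=Δ0−h0·(2M0+M1)/6=-71/46
seg 1: a=-1, c=M1/2=-63/46, d=(M2−M1)/(6·1)=59/46, b=Δ1−h1·(2M1+M2)/6=-67/23
seg 2: a=-4, c=M2/2=57/23, d=(M3−M2)/(6·2)=-19/46, b=Δ2−h2·(2M2+M3)/6=-83/46
t_q=1/4 → seg 0, τ=1/4; S=1+-71/46·τ+0·τ²+-21/46·τ³=1787/2944

  seg 0: a=1 b=-71/46 c=0 d=-21/46
  seg 1: a=-1 b=-67/23 c=-63/46 d=59/46
  seg 2: a=-4 b=-83/46 c=57/23 d=-19/46
S(1/4) = 1787/2944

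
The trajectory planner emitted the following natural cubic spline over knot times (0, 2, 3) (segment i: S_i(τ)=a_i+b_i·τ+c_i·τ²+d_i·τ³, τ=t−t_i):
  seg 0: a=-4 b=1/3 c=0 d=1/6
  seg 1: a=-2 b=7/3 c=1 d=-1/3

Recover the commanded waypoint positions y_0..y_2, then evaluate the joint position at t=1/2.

y_0 = S_0(0) = a_0 = -4
y_1 = S_1(0) = a_1 = -2
y_2 = S_1(1) = 1
t_q=1/2 is in segment 0 (τ=1/2); S_0(τ)=-61/16

y_0=-4 y_1=-2 y_2=1
S(1/2) = -61/16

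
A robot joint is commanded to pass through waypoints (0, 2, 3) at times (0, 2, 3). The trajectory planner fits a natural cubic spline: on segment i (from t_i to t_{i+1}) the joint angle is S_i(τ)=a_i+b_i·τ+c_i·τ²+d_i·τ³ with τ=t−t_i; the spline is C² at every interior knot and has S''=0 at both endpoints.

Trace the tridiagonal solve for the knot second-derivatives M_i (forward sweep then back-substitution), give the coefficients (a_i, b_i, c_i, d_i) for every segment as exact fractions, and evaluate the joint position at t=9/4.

Δ: Δ0=1, Δ1=1
row 1: diag=6, rhs=0; c'=1/6, d'=0
back: M1=0
M: M0=0, M1=0, M2=0
seg 0: a=0, c=M0/2=0, d=(M1−M0)/(6·2)=0, b=Δ0−h0·(2M0+M1)/6=1
seg 1: a=2, c=M1/2=0, d=(M2−M1)/(6·1)=0, b=Δ1−h1·(2M1+M2)/6=1
t_q=9/4 → seg 1, τ=1/4; S=2+1·τ+0·τ²+0·τ³=9/4

  seg 0: a=0 b=1 c=0 d=0
  seg 1: a=2 b=1 c=0 d=0
S(9/4) = 9/4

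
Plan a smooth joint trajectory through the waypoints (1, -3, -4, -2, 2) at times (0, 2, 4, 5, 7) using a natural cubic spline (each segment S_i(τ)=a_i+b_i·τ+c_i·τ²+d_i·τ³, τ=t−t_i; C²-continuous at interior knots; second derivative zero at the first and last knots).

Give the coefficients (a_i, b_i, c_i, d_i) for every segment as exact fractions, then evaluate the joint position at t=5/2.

  seg 0: a=1 b=-557/256 c=0 d=45/1024
  seg 1: a=-3 b=-211/128 c=135/512 d=159/1024
  seg 2: a=-4 b=325/256 c=153/128 d=-119/256
  seg 3: a=-2 b=145/64 c=-51/256 d=17/512
S(5/2) = -30629/8192

Δ: Δ0=-2, Δ1=-1/2, Δ2=2, Δ3=2
row 1: diag=8, rhs=9; c'=1/4, d'=9/8
row 2: denom=6−2·1/4=11/2; d'=(15−2·9/8)/(11/2)=51/22
row 3: denom=6−1·2/11=64/11; d'=(0−1·51/22)/(64/11)=-51/128
back: M3=-51/128
back: M2=51/22−2/11·-51/128=153/64
back: M1=9/8−1/4·153/64=135/256
M: M0=0, M1=135/256, M2=153/64, M3=-51/128, M4=0
seg 0: a=1, c=M0/2=0, d=(M1−M0)/(6·2)=45/1024, b=Δ0−h0·(2M0+M1)/6=-557/256
seg 1: a=-3, c=M1/2=135/512, d=(M2−M1)/(6·2)=159/1024, b=Δ1−h1·(2M1+M2)/6=-211/128
seg 2: a=-4, c=M2/2=153/128, d=(M3−M2)/(6·1)=-119/256, b=Δ2−h2·(2M2+M3)/6=325/256
seg 3: a=-2, c=M3/2=-51/256, d=(M4−M3)/(6·2)=17/512, b=Δ3−h3·(2M3+M4)/6=145/64
t_q=5/2 → seg 1, τ=1/2; S=-3+-211/128·τ+135/512·τ²+159/1024·τ³=-30629/8192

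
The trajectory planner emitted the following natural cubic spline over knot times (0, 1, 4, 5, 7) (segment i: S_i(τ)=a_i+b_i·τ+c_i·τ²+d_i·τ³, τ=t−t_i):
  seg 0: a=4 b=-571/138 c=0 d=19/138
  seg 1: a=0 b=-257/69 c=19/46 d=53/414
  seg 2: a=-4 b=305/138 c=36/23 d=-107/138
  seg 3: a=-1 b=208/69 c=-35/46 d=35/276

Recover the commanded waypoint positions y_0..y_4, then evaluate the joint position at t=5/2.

y_0=4 y_1=0 y_2=-4 y_3=-1 y_4=3
S(5/2) = -1555/368

y_0 = S_0(0) = a_0 = 4
y_1 = S_1(0) = a_1 = 0
y_2 = S_2(0) = a_2 = -4
y_3 = S_3(0) = a_3 = -1
y_4 = S_3(2) = 3
t_q=5/2 is in segment 1 (τ=3/2); S_1(τ)=-1555/368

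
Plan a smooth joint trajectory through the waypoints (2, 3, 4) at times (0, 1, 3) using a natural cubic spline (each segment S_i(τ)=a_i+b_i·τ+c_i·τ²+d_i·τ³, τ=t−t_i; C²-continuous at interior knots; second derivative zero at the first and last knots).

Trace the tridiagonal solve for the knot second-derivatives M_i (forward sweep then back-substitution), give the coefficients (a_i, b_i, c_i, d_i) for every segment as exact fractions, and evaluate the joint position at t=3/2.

Δ: Δ0=1, Δ1=1/2
row 1: diag=6, rhs=-3; c'=1/3, d'=-1/2
back: M1=-1/2
M: M0=0, M1=-1/2, M2=0
seg 0: a=2, c=M0/2=0, d=(M1−M0)/(6·1)=-1/12, b=Δ0−h0·(2M0+M1)/6=13/12
seg 1: a=3, c=M1/2=-1/4, d=(M2−M1)/(6·2)=1/24, b=Δ1−h1·(2M1+M2)/6=5/6
t_q=3/2 → seg 1, τ=1/2; S=3+5/6·τ+-1/4·τ²+1/24·τ³=215/64

  seg 0: a=2 b=13/12 c=0 d=-1/12
  seg 1: a=3 b=5/6 c=-1/4 d=1/24
S(3/2) = 215/64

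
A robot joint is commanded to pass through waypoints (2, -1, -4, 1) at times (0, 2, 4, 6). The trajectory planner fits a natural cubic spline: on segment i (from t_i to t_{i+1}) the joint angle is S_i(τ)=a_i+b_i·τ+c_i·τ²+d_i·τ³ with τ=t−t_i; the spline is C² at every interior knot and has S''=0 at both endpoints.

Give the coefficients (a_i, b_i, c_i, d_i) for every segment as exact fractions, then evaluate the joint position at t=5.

Δ: Δ0=-3/2, Δ1=-3/2, Δ2=5/2
row 1: diag=8, rhs=0; c'=1/4, d'=0
row 2: denom=8−2·1/4=15/2; d'=(24−2·0)/(15/2)=16/5
back: M2=16/5
back: M1=0−1/4·16/5=-4/5
M: M0=0, M1=-4/5, M2=16/5, M3=0
seg 0: a=2, c=M0/2=0, d=(M1−M0)/(6·2)=-1/15, b=Δ0−h0·(2M0+M1)/6=-37/30
seg 1: a=-1, c=M1/2=-2/5, d=(M2−M1)/(6·2)=1/3, b=Δ1−h1·(2M1+M2)/6=-61/30
seg 2: a=-4, c=M2/2=8/5, d=(M3−M2)/(6·2)=-4/15, b=Δ2−h2·(2M2+M3)/6=11/30
t_q=5 → seg 2, τ=1; S=-4+11/30·τ+8/5·τ²+-4/15·τ³=-23/10

  seg 0: a=2 b=-37/30 c=0 d=-1/15
  seg 1: a=-1 b=-61/30 c=-2/5 d=1/3
  seg 2: a=-4 b=11/30 c=8/5 d=-4/15
S(5) = -23/10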